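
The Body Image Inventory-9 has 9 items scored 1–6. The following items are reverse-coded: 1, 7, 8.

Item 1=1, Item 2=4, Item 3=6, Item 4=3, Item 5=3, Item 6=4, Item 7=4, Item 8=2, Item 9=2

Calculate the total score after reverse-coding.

Reverse-coded items (on a 1–6 scale, reversed = 7 − raw):
  item 1: 7 − 1 = 6
  item 7: 7 − 4 = 3
  item 8: 7 − 2 = 5
After reverse-coding: 6, 4, 6, 3, 3, 4, 3, 5, 2
Total = 6 + 4 + 6 + 3 + 3 + 4 + 3 + 5 + 2 = 36

36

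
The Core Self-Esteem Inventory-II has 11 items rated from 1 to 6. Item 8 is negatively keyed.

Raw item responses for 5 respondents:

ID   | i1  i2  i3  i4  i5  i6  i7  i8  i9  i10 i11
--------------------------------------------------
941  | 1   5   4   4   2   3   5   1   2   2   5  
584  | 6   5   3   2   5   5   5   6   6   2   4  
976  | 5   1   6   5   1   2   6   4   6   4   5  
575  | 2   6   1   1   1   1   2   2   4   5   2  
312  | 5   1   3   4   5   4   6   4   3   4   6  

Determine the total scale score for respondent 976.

44

Respondent 976 raw: 5, 1, 6, 5, 1, 2, 6, 4, 6, 4, 5.
Reverse-coded (reversed = (1+6) − raw = 7 − raw):
  item 1: 5
  item 2: 1
  item 3: 6
  item 4: 5
  item 5: 1
  item 6: 2
  item 7: 6
  item 8: 7 − 4 = 3
  item 9: 6
  item 10: 4
  item 11: 5
Sum = 5 + 1 + 6 + 5 + 1 + 2 + 6 + 3 + 6 + 4 + 5 = 44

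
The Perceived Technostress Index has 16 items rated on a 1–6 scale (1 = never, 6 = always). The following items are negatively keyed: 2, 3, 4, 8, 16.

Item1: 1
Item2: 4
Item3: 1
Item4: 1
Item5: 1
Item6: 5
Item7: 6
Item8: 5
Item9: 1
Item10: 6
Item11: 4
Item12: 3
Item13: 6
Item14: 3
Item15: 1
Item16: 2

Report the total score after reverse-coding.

59

Raw sum = 50. Negatively keyed items: 2, 3, 4, 8, 16; their raw sum = 13.
Each reversal replaces raw with 7 − raw, changing the total by 7 − 2·raw per item.
Total = 50 + 5·7 − 2·13 = 50 + 35 − 26 = 59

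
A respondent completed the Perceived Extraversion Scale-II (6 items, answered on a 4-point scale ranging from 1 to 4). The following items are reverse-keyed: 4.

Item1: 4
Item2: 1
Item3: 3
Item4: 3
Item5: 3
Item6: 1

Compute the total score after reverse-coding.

Raw sum = 15. Reverse-keyed items: 4; their raw sum = 3.
Each reversal replaces raw with 5 − raw, changing the total by 5 − 2·raw per item.
Total = 15 + 1·5 − 2·3 = 15 + 5 − 6 = 14

14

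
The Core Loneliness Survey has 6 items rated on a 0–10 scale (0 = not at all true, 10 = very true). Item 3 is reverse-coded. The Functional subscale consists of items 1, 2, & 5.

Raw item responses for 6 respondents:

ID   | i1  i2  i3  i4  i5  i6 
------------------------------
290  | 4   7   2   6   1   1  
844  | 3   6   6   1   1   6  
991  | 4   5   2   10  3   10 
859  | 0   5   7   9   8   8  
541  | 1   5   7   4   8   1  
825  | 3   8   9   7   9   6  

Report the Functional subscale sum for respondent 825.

20

Respondent 825 raw: 3, 8, 9, 7, 9, 6.
Functional items: 1, 2, 5.
Reverse-coded (reversed = (0+10) − raw = 10 − raw):
  item 1: 3
  item 2: 8
  item 5: 9
Sum = 3 + 8 + 9 = 20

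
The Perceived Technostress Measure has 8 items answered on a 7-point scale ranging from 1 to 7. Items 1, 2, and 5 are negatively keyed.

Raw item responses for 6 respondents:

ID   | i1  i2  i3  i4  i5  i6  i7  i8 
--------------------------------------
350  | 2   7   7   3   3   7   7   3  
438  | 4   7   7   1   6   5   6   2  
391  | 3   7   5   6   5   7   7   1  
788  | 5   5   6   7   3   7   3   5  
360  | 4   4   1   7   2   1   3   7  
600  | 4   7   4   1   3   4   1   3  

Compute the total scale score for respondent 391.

35

Respondent 391 raw: 3, 7, 5, 6, 5, 7, 7, 1.
Reverse-coded (on a 1–7 scale, reversed = 8 − raw):
  item 1: 8 − 3 = 5
  item 2: 8 − 7 = 1
  item 3: 5
  item 4: 6
  item 5: 8 − 5 = 3
  item 6: 7
  item 7: 7
  item 8: 1
Sum = 5 + 1 + 5 + 6 + 3 + 7 + 7 + 1 = 35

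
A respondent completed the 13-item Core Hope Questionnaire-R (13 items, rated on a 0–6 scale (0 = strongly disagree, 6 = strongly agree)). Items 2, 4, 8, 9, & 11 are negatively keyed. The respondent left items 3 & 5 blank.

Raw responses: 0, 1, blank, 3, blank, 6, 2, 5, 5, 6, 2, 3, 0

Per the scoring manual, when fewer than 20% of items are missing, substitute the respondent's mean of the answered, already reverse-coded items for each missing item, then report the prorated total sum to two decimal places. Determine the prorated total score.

36.64

Reverse-coded (reverse-coded value = 6 − response):
  item 2: 6 − 1 = 5
  item 4: 6 − 3 = 3
  item 8: 6 − 5 = 1
  item 9: 6 − 5 = 1
  item 11: 6 − 2 = 4
Completed scored items (11 of 13): 0, 5, 3, 6, 2, 1, 1, 6, 4, 3, 0; sum = 31.
Person mean = 31 / 11 ≈ 2.8182
Prorated total = (31 / 11) × 13 = 36.64 (to 2 dp)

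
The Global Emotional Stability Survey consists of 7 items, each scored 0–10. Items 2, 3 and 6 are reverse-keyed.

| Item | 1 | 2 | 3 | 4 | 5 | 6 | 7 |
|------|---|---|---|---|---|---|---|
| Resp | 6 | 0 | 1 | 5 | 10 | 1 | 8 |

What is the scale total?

Reversing items 2, 3, and 6 with 10 − raw:
Total = 6 + (10−0) + (10−1) + 5 + 10 + (10−1) + 8
      = 6 + 10 + 9 + 5 + 10 + 9 + 8 = 57

57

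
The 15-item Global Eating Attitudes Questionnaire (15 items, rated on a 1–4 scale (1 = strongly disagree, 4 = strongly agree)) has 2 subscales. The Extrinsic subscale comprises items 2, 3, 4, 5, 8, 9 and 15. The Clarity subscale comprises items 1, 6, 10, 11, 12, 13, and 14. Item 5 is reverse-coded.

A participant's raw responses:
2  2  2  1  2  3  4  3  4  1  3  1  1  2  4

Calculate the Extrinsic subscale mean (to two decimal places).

2.71

Extrinsic items: 2, 3, 4, 5, 8, 9, 15.
Of these, item 5 is reverse-coded; reverse-coded value = 5 − response.
  item 2: 2
  item 3: 2
  item 4: 1
  item 5: 5 − 2 = 3
  item 8: 3
  item 9: 4
  item 15: 4
Sum = 2 + 2 + 1 + 3 + 3 + 4 + 4 = 19
Mean = 19 / 7 = 2.71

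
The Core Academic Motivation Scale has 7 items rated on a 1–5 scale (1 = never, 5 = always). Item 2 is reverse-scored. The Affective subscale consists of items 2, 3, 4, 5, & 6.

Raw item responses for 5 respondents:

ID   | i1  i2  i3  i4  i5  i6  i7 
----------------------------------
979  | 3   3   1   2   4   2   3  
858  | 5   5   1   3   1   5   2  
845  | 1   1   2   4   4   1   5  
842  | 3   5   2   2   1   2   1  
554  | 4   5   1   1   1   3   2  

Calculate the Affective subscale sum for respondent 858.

11

Respondent 858 raw: 5, 5, 1, 3, 1, 5, 2.
Affective items: 2, 3, 4, 5, 6.
Reverse-coded (on a 1–5 scale, reversed = 6 − raw):
  item 2: 6 − 5 = 1
  item 3: 1
  item 4: 3
  item 5: 1
  item 6: 5
Sum = 1 + 1 + 3 + 1 + 5 = 11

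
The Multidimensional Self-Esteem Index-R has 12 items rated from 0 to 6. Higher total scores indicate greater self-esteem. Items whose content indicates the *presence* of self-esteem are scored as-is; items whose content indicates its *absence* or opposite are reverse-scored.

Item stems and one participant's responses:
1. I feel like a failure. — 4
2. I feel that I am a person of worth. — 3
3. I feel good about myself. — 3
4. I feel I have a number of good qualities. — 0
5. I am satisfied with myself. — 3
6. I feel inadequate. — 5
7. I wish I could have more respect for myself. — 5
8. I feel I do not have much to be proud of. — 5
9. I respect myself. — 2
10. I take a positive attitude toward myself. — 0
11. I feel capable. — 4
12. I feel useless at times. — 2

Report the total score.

24

Items 1, 6, 7, 8, 12 describe the absence/opposite of self-esteem → reverse-score.
reversed = (0+6) − raw = 6 − raw.
  item 1: 6 − 4 = 2
  item 2: 3
  item 3: 3
  item 4: 0
  item 5: 3
  item 6: 6 − 5 = 1
  item 7: 6 − 5 = 1
  item 8: 6 − 5 = 1
  item 9: 2
  item 10: 0
  item 11: 4
  item 12: 6 − 2 = 4
Total = 2 + 3 + 3 + 0 + 3 + 1 + 1 + 1 + 2 + 0 + 4 + 4 = 24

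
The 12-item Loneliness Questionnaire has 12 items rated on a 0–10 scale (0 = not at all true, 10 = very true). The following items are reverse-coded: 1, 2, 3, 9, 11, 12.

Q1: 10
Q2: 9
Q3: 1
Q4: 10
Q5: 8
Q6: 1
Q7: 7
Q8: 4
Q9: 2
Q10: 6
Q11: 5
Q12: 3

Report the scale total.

66

Apply reverse scoring (on a 0–10 scale, reversed = 10 − raw):
  item 1: 10 − 10 = 0
  item 2: 10 − 9 = 1
  item 3: 10 − 1 = 9
  item 9: 10 − 2 = 8
  item 11: 10 − 5 = 5
  item 12: 10 − 3 = 7
Scored responses: 0, 1, 9, 10, 8, 1, 7, 4, 8, 6, 5, 7
Total = 0 + 1 + 9 + 10 + 8 + 1 + 7 + 4 + 8 + 6 + 5 + 7 = 66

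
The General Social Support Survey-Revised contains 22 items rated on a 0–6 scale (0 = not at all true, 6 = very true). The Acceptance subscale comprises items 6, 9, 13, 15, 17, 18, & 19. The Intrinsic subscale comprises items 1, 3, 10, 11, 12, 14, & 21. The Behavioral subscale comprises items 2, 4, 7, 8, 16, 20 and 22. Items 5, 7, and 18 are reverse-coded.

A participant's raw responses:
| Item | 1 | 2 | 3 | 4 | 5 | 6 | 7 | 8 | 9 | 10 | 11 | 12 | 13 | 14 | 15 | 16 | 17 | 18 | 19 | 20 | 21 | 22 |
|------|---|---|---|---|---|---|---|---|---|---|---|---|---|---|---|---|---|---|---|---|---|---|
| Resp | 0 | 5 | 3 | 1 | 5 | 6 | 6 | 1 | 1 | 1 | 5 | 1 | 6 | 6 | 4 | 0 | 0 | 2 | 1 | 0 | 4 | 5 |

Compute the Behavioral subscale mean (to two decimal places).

Behavioral items: 2, 4, 7, 8, 16, 20, 22.
Of these, item 7 is reverse-coded; on a 0–6 scale, reversed = 6 − raw.
  item 2: 5
  item 4: 1
  item 7: 6 − 6 = 0
  item 8: 1
  item 16: 0
  item 20: 0
  item 22: 5
Sum = 5 + 1 + 0 + 1 + 0 + 0 + 5 = 12
Mean = 12 / 7 = 1.71

1.71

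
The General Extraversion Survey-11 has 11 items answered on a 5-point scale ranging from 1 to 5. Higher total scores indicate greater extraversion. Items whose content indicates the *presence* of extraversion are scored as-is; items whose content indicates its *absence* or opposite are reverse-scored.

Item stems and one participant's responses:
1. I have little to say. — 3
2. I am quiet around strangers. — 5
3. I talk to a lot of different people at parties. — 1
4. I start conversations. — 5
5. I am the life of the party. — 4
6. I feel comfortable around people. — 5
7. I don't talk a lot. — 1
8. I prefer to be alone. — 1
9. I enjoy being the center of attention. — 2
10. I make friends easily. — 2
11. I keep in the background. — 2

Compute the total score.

37

Items 1, 2, 7, 8, 11 describe the absence/opposite of extraversion → reverse-score.
reverse-coded value = 6 − response.
  item 1: 6 − 3 = 3
  item 2: 6 − 5 = 1
  item 3: 1
  item 4: 5
  item 5: 4
  item 6: 5
  item 7: 6 − 1 = 5
  item 8: 6 − 1 = 5
  item 9: 2
  item 10: 2
  item 11: 6 − 2 = 4
Total = 3 + 1 + 1 + 5 + 4 + 5 + 5 + 5 + 2 + 2 + 4 = 37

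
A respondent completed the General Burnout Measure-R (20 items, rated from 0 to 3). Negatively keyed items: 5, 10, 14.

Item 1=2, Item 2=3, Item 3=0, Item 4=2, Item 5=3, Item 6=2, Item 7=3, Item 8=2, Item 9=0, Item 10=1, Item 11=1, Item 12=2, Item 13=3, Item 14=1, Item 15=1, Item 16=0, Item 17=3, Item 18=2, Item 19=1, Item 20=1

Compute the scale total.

Apply reverse scoring (reverse-coded value = 3 − response):
  item 5: 3 − 3 = 0
  item 10: 3 − 1 = 2
  item 14: 3 − 1 = 2
Scored items: 2, 3, 0, 2, 0, 2, 3, 2, 0, 2, 1, 2, 3, 2, 1, 0, 3, 2, 1, 1
Total = 2 + 3 + 0 + 2 + 0 + 2 + 3 + 2 + 0 + 2 + 1 + 2 + 3 + 2 + 1 + 0 + 3 + 2 + 1 + 1 = 32

32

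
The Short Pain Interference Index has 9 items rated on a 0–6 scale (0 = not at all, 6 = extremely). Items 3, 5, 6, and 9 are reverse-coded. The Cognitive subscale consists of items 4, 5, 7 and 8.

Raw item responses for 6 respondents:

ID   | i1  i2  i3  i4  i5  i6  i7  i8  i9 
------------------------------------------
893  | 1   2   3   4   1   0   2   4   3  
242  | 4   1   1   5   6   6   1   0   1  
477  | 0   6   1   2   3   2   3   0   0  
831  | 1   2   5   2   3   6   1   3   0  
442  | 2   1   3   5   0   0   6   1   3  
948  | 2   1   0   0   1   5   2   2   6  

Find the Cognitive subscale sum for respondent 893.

15

Respondent 893 raw: 1, 2, 3, 4, 1, 0, 2, 4, 3.
Cognitive items: 4, 5, 7, 8.
Reverse-coded (reversed = (0+6) − raw = 6 − raw):
  item 4: 4
  item 5: 6 − 1 = 5
  item 7: 2
  item 8: 4
Sum = 4 + 5 + 2 + 4 = 15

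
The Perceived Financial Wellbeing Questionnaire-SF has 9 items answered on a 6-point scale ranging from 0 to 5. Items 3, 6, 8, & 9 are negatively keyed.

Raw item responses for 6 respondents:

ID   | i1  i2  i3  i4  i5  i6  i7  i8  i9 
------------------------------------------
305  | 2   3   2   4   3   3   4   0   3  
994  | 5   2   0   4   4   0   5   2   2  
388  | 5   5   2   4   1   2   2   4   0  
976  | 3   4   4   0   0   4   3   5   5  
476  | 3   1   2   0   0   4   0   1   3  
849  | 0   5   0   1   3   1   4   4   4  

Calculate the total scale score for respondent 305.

28

Respondent 305 raw: 2, 3, 2, 4, 3, 3, 4, 0, 3.
Reverse-coded (reverse-coded value = 5 − response):
  item 1: 2
  item 2: 3
  item 3: 5 − 2 = 3
  item 4: 4
  item 5: 3
  item 6: 5 − 3 = 2
  item 7: 4
  item 8: 5 − 0 = 5
  item 9: 5 − 3 = 2
Sum = 2 + 3 + 3 + 4 + 3 + 2 + 4 + 5 + 2 = 28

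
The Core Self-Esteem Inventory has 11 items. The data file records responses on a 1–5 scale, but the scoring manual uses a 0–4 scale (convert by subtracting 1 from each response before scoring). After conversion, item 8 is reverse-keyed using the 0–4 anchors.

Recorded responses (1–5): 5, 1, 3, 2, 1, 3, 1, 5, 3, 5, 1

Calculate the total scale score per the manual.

15

Convert to 0–4: 4, 0, 2, 1, 0, 2, 0, 4, 2, 4, 0
Reverse-coded (on a 0–4 scale, reversed = 4 − raw):
  item 8: 4 − 4 = 0
Scored: 4, 0, 2, 1, 0, 2, 0, 0, 2, 4, 0
Total = 15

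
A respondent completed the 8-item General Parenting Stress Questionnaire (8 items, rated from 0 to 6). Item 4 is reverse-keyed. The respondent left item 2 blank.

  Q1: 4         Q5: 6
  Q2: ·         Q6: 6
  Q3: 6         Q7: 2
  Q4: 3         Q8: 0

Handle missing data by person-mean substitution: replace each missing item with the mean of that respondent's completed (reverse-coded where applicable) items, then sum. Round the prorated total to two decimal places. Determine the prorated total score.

30.86

Reverse-coded (reversed = (0+6) − raw = 6 − raw):
  item 4: 6 − 3 = 3
Completed scored items (7 of 8): 4, 6, 3, 6, 6, 2, 0; sum = 27.
Person mean = 27 / 7 ≈ 3.8571
Prorated total = (27 / 7) × 8 = 30.86 (to 2 dp)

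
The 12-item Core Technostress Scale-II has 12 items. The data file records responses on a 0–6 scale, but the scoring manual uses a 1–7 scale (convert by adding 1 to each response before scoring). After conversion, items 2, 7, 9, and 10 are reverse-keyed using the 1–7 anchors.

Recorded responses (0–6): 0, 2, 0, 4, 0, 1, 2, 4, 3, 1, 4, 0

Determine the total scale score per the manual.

Convert to 1–7: 1, 3, 1, 5, 1, 2, 3, 5, 4, 2, 5, 1
Reverse-coded (reversed = (1+7) − raw = 8 − raw):
  item 2: 8 − 3 = 5
  item 7: 8 − 3 = 5
  item 9: 8 − 4 = 4
  item 10: 8 − 2 = 6
Scored: 1, 5, 1, 5, 1, 2, 5, 5, 4, 6, 5, 1
Total = 41

41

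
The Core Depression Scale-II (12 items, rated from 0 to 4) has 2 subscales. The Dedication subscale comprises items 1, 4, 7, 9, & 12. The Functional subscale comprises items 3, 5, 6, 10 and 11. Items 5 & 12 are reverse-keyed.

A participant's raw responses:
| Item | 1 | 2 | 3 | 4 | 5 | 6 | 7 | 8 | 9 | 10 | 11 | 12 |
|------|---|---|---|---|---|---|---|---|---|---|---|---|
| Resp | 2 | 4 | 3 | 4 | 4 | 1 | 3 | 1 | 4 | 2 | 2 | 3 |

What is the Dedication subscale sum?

14

Dedication items: 1, 4, 7, 9, 12.
Of these, item 12 is reverse-keyed; reverse-coded value = 4 − response.
  item 1: 2
  item 4: 4
  item 7: 3
  item 9: 4
  item 12: 4 − 3 = 1
Sum = 2 + 4 + 3 + 4 + 1 = 14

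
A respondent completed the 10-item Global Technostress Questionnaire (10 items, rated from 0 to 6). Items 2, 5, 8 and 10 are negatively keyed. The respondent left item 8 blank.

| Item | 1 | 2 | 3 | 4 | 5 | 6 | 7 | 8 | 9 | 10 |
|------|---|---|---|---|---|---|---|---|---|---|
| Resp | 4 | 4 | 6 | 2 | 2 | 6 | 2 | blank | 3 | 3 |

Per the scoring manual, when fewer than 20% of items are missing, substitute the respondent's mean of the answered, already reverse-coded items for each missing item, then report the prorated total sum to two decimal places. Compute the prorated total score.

Reverse-coded (on a 0–6 scale, reversed = 6 − raw):
  item 2: 6 − 4 = 2
  item 5: 6 − 2 = 4
  item 10: 6 − 3 = 3
Completed scored items (9 of 10): 4, 2, 6, 2, 4, 6, 2, 3, 3; sum = 32.
Person mean = 32 / 9 ≈ 3.5556
Prorated total = (32 / 9) × 10 = 35.56 (to 2 dp)

35.56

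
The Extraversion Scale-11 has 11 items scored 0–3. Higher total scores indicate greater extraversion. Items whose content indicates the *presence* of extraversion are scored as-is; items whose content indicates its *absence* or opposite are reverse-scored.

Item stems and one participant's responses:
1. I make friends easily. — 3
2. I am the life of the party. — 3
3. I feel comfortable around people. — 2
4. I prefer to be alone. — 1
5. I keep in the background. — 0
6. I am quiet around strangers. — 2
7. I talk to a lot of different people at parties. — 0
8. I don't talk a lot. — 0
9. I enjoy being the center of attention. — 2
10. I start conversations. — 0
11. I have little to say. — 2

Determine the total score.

20

Items 4, 5, 6, 8, 11 describe the absence/opposite of extraversion → reverse-score.
on a 0–3 scale, reversed = 3 − raw.
  item 1: 3
  item 2: 3
  item 3: 2
  item 4: 3 − 1 = 2
  item 5: 3 − 0 = 3
  item 6: 3 − 2 = 1
  item 7: 0
  item 8: 3 − 0 = 3
  item 9: 2
  item 10: 0
  item 11: 3 − 2 = 1
Total = 3 + 3 + 2 + 2 + 3 + 1 + 0 + 3 + 2 + 0 + 1 = 20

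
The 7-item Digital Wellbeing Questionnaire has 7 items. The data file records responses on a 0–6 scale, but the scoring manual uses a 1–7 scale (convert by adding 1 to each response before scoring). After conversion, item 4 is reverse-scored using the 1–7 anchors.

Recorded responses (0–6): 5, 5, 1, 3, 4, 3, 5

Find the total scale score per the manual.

Convert to 1–7: 6, 6, 2, 4, 5, 4, 6
Reverse-coded (on a 1–7 scale, reversed = 8 − raw):
  item 4: 8 − 4 = 4
Scored: 6, 6, 2, 4, 5, 4, 6
Total = 33

33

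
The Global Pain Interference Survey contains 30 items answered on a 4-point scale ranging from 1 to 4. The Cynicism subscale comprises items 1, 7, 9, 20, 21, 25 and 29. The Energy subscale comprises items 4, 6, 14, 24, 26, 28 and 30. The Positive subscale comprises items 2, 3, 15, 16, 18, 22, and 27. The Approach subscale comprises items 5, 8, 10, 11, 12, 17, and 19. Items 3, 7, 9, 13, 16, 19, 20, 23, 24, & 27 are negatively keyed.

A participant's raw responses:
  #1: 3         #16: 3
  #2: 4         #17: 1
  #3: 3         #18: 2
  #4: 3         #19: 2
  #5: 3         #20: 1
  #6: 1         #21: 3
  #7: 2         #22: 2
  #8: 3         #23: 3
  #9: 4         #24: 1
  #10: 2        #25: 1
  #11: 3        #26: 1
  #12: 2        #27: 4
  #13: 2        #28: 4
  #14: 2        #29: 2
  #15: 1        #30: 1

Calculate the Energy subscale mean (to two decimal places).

Energy items: 4, 6, 14, 24, 26, 28, 30.
Of these, item 24 is negatively keyed; on a 1–4 scale, reversed = 5 − raw.
  item 4: 3
  item 6: 1
  item 14: 2
  item 24: 5 − 1 = 4
  item 26: 1
  item 28: 4
  item 30: 1
Sum = 3 + 1 + 2 + 4 + 1 + 4 + 1 = 16
Mean = 16 / 7 = 2.29

2.29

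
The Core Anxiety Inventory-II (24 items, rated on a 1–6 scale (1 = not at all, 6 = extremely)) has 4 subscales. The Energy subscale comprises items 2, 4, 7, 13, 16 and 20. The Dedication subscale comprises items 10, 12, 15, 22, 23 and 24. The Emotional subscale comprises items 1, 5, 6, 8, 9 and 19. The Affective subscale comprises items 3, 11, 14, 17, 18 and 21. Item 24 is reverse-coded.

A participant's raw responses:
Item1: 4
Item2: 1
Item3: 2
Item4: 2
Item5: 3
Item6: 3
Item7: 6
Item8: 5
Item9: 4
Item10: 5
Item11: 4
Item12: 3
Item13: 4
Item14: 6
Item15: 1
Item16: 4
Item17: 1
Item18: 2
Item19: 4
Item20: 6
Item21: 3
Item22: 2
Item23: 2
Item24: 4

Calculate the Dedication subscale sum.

16

Dedication items: 10, 12, 15, 22, 23, 24.
Of these, item 24 is reverse-coded; reverse-coded value = 7 − response.
  item 10: 5
  item 12: 3
  item 15: 1
  item 22: 2
  item 23: 2
  item 24: 7 − 4 = 3
Sum = 5 + 3 + 1 + 2 + 2 + 3 = 16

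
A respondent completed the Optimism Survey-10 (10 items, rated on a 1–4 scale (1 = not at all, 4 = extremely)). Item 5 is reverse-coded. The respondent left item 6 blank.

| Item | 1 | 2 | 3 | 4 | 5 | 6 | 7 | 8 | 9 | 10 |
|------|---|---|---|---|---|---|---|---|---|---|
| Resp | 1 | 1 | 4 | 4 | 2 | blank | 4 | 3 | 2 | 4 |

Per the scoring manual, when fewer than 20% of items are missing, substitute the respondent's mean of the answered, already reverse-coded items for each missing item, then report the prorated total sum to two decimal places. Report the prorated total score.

Reverse-coded (reverse-coded value = 5 − response):
  item 5: 5 − 2 = 3
Completed scored items (9 of 10): 1, 1, 4, 4, 3, 4, 3, 2, 4; sum = 26.
Person mean = 26 / 9 ≈ 2.8889
Prorated total = (26 / 9) × 10 = 28.89 (to 2 dp)

28.89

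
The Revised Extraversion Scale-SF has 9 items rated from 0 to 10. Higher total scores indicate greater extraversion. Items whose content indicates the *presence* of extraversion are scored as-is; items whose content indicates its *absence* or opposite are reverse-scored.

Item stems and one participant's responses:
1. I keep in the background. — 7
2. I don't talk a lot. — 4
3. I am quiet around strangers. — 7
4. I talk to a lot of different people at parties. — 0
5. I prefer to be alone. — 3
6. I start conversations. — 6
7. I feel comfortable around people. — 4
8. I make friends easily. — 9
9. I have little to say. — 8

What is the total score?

40

Items 1, 2, 3, 5, 9 describe the absence/opposite of extraversion → reverse-score.
reversed = (0+10) − raw = 10 − raw.
  item 1: 10 − 7 = 3
  item 2: 10 − 4 = 6
  item 3: 10 − 7 = 3
  item 4: 0
  item 5: 10 − 3 = 7
  item 6: 6
  item 7: 4
  item 8: 9
  item 9: 10 − 8 = 2
Total = 3 + 6 + 3 + 0 + 7 + 6 + 4 + 9 + 2 = 40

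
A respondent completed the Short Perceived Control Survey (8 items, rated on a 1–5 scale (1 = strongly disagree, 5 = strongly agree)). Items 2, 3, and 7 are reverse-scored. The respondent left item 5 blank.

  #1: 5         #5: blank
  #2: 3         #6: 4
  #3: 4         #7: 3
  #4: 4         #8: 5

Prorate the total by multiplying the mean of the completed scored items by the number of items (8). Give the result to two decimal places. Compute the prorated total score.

29.71

Reverse-coded (on a 1–5 scale, reversed = 6 − raw):
  item 2: 6 − 3 = 3
  item 3: 6 − 4 = 2
  item 7: 6 − 3 = 3
Completed scored items (7 of 8): 5, 3, 2, 4, 4, 3, 5; sum = 26.
Person mean = 26 / 7 ≈ 3.7143
Prorated total = (26 / 7) × 8 = 29.71 (to 2 dp)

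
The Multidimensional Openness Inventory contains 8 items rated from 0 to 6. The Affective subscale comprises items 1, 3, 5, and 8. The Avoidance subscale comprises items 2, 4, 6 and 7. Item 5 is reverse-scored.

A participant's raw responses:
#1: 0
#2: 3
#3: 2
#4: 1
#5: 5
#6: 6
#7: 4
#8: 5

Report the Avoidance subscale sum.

Avoidance items: 2, 4, 6, 7.
  item 2: 3
  item 4: 1
  item 6: 6
  item 7: 4
Sum = 3 + 1 + 6 + 4 = 14

14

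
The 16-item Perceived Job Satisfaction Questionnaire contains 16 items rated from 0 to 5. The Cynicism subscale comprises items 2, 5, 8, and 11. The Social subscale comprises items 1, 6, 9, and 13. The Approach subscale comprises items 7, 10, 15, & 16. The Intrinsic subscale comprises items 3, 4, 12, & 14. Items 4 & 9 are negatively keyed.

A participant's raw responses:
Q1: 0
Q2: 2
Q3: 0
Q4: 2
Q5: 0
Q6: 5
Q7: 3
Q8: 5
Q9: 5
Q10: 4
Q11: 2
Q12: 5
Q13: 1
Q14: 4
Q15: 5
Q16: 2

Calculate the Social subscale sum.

Social items: 1, 6, 9, 13.
Of these, item 9 is negatively keyed; reversed = (0+5) − raw = 5 − raw.
  item 1: 0
  item 6: 5
  item 9: 5 − 5 = 0
  item 13: 1
Sum = 0 + 5 + 0 + 1 = 6

6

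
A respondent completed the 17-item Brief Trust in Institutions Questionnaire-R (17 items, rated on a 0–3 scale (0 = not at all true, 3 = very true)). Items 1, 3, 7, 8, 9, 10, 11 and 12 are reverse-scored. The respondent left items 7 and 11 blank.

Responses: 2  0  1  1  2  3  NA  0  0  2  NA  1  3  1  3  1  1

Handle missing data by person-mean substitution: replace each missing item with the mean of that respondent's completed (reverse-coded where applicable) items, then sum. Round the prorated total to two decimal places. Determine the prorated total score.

30.60

Reverse-coded (reverse-coded value = 3 − response):
  item 1: 3 − 2 = 1
  item 3: 3 − 1 = 2
  item 8: 3 − 0 = 3
  item 9: 3 − 0 = 3
  item 10: 3 − 2 = 1
  item 12: 3 − 1 = 2
Completed scored items (15 of 17): 1, 0, 2, 1, 2, 3, 3, 3, 1, 2, 3, 1, 3, 1, 1; sum = 27.
Person mean = 27 / 15 ≈ 1.8000
Prorated total = (27 / 15) × 17 = 30.60 (to 2 dp)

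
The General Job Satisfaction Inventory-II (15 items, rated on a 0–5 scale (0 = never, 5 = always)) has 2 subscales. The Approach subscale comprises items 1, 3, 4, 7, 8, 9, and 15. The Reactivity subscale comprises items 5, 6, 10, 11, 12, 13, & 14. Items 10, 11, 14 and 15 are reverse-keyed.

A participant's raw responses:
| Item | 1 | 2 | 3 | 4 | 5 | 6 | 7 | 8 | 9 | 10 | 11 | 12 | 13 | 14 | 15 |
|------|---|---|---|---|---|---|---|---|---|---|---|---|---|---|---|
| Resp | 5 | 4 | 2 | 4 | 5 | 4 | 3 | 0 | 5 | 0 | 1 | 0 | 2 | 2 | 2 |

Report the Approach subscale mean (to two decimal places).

Approach items: 1, 3, 4, 7, 8, 9, 15.
Of these, item 15 is reverse-keyed; reverse-coded value = 5 − response.
  item 1: 5
  item 3: 2
  item 4: 4
  item 7: 3
  item 8: 0
  item 9: 5
  item 15: 5 − 2 = 3
Sum = 5 + 2 + 4 + 3 + 0 + 5 + 3 = 22
Mean = 22 / 7 = 3.14

3.14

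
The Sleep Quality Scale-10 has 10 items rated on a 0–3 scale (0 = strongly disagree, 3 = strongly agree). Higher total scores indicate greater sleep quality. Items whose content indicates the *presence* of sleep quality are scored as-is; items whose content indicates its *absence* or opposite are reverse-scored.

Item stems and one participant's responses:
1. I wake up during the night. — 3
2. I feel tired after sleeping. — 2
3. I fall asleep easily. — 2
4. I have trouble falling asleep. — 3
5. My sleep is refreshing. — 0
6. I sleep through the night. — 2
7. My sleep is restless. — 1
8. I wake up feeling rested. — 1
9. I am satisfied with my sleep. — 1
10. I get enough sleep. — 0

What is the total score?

9

Items 1, 2, 4, 7 describe the absence/opposite of sleep quality → reverse-score.
reversed = (0+3) − raw = 3 − raw.
  item 1: 3 − 3 = 0
  item 2: 3 − 2 = 1
  item 3: 2
  item 4: 3 − 3 = 0
  item 5: 0
  item 6: 2
  item 7: 3 − 1 = 2
  item 8: 1
  item 9: 1
  item 10: 0
Total = 0 + 1 + 2 + 0 + 0 + 2 + 2 + 1 + 1 + 0 = 9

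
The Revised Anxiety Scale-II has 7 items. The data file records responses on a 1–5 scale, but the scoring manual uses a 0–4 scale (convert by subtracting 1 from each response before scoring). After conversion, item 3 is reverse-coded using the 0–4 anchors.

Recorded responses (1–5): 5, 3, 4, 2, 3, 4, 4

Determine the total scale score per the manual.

16

Convert to 0–4: 4, 2, 3, 1, 2, 3, 3
Reverse-coded (reverse-coded value = 4 − response):
  item 3: 4 − 3 = 1
Scored: 4, 2, 1, 1, 2, 3, 3
Total = 16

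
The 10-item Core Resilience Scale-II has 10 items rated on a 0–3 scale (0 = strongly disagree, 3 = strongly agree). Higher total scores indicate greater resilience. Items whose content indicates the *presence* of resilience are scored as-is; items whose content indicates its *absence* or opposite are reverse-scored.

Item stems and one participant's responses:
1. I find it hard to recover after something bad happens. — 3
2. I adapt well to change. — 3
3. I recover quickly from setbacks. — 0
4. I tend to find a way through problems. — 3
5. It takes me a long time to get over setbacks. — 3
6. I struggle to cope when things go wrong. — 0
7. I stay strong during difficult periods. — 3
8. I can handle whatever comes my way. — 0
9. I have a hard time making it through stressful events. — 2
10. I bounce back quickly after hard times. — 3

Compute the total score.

16

Items 1, 5, 6, 9 describe the absence/opposite of resilience → reverse-score.
reverse-coded value = 3 − response.
  item 1: 3 − 3 = 0
  item 2: 3
  item 3: 0
  item 4: 3
  item 5: 3 − 3 = 0
  item 6: 3 − 0 = 3
  item 7: 3
  item 8: 0
  item 9: 3 − 2 = 1
  item 10: 3
Total = 0 + 3 + 0 + 3 + 0 + 3 + 3 + 0 + 1 + 3 = 16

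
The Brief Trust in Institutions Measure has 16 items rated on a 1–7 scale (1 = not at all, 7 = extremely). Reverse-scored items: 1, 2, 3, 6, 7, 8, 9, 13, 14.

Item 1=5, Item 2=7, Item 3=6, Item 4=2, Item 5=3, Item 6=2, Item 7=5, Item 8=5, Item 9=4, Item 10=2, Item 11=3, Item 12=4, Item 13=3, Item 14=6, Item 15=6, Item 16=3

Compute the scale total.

52

Reversing items 1, 2, 3, 6, 7, 8, 9, 13, and 14 with 8 − raw:
Total = (8−5) + (8−7) + (8−6) + 2 + 3 + (8−2) + (8−5) + (8−5) + (8−4) + 2 + 3 + 4 + (8−3) + (8−6) + 6 + 3
      = 3 + 1 + 2 + 2 + 3 + 6 + 3 + 3 + 4 + 2 + 3 + 4 + 5 + 2 + 6 + 3 = 52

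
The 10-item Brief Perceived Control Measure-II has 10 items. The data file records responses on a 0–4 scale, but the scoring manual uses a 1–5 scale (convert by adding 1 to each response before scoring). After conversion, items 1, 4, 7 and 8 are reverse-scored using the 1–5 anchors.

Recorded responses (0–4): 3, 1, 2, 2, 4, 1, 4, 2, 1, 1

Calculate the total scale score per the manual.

25

Convert to 1–5: 4, 2, 3, 3, 5, 2, 5, 3, 2, 2
Reverse-coded (reverse-coded value = 6 − response):
  item 1: 6 − 4 = 2
  item 4: 6 − 3 = 3
  item 7: 6 − 5 = 1
  item 8: 6 − 3 = 3
Scored: 2, 2, 3, 3, 5, 2, 1, 3, 2, 2
Total = 25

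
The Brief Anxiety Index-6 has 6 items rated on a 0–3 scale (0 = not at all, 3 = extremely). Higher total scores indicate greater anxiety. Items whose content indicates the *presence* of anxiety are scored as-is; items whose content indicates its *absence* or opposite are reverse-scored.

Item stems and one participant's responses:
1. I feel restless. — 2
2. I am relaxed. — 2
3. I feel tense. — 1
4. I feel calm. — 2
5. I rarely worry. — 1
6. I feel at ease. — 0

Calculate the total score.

10

Items 2, 4, 5, 6 describe the absence/opposite of anxiety → reverse-score.
on a 0–3 scale, reversed = 3 − raw.
  item 1: 2
  item 2: 3 − 2 = 1
  item 3: 1
  item 4: 3 − 2 = 1
  item 5: 3 − 1 = 2
  item 6: 3 − 0 = 3
Total = 2 + 1 + 1 + 1 + 2 + 3 = 10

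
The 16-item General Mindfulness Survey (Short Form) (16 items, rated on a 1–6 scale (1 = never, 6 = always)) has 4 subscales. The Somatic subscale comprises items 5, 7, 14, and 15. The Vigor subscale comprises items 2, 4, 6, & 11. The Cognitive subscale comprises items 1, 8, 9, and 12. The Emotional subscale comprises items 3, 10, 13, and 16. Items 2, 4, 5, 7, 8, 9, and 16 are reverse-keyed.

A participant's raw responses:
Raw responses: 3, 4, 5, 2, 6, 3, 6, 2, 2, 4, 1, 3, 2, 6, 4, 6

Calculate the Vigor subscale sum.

Vigor items: 2, 4, 6, 11.
Of these, items 2 and 4 are reverse-keyed; reversed = (1+6) − raw = 7 − raw.
  item 2: 7 − 4 = 3
  item 4: 7 − 2 = 5
  item 6: 3
  item 11: 1
Sum = 3 + 5 + 3 + 1 = 12

12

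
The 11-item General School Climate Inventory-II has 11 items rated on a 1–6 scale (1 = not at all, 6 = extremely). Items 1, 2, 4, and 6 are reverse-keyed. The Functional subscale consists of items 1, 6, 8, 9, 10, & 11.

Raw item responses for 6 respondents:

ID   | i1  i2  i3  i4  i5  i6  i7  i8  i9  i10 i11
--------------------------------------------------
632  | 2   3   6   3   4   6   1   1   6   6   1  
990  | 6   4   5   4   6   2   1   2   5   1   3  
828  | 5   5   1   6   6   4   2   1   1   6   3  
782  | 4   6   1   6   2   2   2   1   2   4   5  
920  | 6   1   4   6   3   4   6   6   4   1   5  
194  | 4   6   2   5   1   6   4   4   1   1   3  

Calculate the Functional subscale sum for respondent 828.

Respondent 828 raw: 5, 5, 1, 6, 6, 4, 2, 1, 1, 6, 3.
Functional items: 1, 6, 8, 9, 10, 11.
Reverse-coded (reverse-coded value = 7 − response):
  item 1: 7 − 5 = 2
  item 6: 7 − 4 = 3
  item 8: 1
  item 9: 1
  item 10: 6
  item 11: 3
Sum = 2 + 3 + 1 + 1 + 6 + 3 = 16

16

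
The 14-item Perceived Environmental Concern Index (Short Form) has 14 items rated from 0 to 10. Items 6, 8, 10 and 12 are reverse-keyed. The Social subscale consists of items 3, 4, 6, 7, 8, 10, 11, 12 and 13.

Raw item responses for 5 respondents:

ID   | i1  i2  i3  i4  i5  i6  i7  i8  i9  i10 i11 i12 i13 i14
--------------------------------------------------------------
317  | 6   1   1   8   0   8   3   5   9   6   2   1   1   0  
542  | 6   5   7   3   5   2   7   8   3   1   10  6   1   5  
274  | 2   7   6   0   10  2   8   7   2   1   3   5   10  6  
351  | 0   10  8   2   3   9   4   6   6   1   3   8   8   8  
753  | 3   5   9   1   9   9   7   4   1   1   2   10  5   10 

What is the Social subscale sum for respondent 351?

Respondent 351 raw: 0, 10, 8, 2, 3, 9, 4, 6, 6, 1, 3, 8, 8, 8.
Social items: 3, 4, 6, 7, 8, 10, 11, 12, 13.
Reverse-coded (reversed = (0+10) − raw = 10 − raw):
  item 3: 8
  item 4: 2
  item 6: 10 − 9 = 1
  item 7: 4
  item 8: 10 − 6 = 4
  item 10: 10 − 1 = 9
  item 11: 3
  item 12: 10 − 8 = 2
  item 13: 8
Sum = 8 + 2 + 1 + 4 + 4 + 9 + 3 + 2 + 8 = 41

41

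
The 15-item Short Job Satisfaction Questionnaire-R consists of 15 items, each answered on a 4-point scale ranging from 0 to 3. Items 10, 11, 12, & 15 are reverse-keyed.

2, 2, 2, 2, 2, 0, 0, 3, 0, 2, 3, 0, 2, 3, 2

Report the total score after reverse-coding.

23

Apply reverse scoring (reversed = (0+3) − raw = 3 − raw):
  item 10: 3 − 2 = 1
  item 11: 3 − 3 = 0
  item 12: 3 − 0 = 3
  item 15: 3 − 2 = 1
Scored items: 2, 2, 2, 2, 2, 0, 0, 3, 0, 1, 0, 3, 2, 3, 1
Total = 2 + 2 + 2 + 2 + 2 + 0 + 0 + 3 + 0 + 1 + 0 + 3 + 2 + 3 + 1 = 23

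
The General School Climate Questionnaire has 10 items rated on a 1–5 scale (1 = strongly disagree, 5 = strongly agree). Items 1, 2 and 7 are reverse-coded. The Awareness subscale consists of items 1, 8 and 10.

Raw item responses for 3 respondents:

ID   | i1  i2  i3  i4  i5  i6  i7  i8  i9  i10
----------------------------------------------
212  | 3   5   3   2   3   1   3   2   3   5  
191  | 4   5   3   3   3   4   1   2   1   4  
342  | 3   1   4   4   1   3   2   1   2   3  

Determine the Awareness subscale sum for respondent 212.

10

Respondent 212 raw: 3, 5, 3, 2, 3, 1, 3, 2, 3, 5.
Awareness items: 1, 8, 10.
Reverse-coded (reversed = (1+5) − raw = 6 − raw):
  item 1: 6 − 3 = 3
  item 8: 2
  item 10: 5
Sum = 3 + 2 + 5 = 10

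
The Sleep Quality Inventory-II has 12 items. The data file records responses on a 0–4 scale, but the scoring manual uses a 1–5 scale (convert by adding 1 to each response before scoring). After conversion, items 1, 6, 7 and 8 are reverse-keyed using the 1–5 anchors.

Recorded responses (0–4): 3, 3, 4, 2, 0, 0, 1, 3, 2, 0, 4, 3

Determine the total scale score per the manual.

39

Convert to 1–5: 4, 4, 5, 3, 1, 1, 2, 4, 3, 1, 5, 4
Reverse-coded (reversed = (1+5) − raw = 6 − raw):
  item 1: 6 − 4 = 2
  item 6: 6 − 1 = 5
  item 7: 6 − 2 = 4
  item 8: 6 − 4 = 2
Scored: 2, 4, 5, 3, 1, 5, 4, 2, 3, 1, 5, 4
Total = 39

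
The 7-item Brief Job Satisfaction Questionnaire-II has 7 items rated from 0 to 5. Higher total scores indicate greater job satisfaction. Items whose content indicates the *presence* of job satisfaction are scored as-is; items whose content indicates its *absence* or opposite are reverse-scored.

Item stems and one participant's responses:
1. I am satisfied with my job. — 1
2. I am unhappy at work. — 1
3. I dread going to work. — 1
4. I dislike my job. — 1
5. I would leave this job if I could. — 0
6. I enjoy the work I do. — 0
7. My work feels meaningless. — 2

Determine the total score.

21

Items 2, 3, 4, 5, 7 describe the absence/opposite of job satisfaction → reverse-score.
reversed = (0+5) − raw = 5 − raw.
  item 1: 1
  item 2: 5 − 1 = 4
  item 3: 5 − 1 = 4
  item 4: 5 − 1 = 4
  item 5: 5 − 0 = 5
  item 6: 0
  item 7: 5 − 2 = 3
Total = 1 + 4 + 4 + 4 + 5 + 0 + 3 = 21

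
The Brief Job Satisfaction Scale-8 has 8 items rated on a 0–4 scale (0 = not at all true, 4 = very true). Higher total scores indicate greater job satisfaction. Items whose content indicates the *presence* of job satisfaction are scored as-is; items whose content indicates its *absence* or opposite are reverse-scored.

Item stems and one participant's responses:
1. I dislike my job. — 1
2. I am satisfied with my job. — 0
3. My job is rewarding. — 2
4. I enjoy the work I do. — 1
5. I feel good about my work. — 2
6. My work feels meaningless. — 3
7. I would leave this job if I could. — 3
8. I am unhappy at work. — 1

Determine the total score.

Items 1, 6, 7, 8 describe the absence/opposite of job satisfaction → reverse-score.
reverse-coded value = 4 − response.
  item 1: 4 − 1 = 3
  item 2: 0
  item 3: 2
  item 4: 1
  item 5: 2
  item 6: 4 − 3 = 1
  item 7: 4 − 3 = 1
  item 8: 4 − 1 = 3
Total = 3 + 0 + 2 + 1 + 2 + 1 + 1 + 3 = 13

13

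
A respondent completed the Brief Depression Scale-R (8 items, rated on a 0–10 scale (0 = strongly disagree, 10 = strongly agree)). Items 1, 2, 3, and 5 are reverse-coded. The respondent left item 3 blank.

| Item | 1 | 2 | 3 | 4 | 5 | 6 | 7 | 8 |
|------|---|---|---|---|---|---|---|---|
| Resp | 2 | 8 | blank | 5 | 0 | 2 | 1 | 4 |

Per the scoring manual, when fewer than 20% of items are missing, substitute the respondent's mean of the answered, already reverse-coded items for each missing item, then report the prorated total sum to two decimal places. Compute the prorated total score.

36.57

Reverse-coded (reverse-coded value = 10 − response):
  item 1: 10 − 2 = 8
  item 2: 10 − 8 = 2
  item 5: 10 − 0 = 10
Completed scored items (7 of 8): 8, 2, 5, 10, 2, 1, 4; sum = 32.
Person mean = 32 / 7 ≈ 4.5714
Prorated total = (32 / 7) × 8 = 36.57 (to 2 dp)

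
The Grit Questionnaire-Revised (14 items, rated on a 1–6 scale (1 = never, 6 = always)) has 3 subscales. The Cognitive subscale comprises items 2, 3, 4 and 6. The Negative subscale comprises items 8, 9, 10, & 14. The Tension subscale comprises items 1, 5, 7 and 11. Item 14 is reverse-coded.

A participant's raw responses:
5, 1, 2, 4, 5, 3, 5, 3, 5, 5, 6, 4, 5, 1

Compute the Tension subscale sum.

Tension items: 1, 5, 7, 11.
  item 1: 5
  item 5: 5
  item 7: 5
  item 11: 6
Sum = 5 + 5 + 5 + 6 = 21

21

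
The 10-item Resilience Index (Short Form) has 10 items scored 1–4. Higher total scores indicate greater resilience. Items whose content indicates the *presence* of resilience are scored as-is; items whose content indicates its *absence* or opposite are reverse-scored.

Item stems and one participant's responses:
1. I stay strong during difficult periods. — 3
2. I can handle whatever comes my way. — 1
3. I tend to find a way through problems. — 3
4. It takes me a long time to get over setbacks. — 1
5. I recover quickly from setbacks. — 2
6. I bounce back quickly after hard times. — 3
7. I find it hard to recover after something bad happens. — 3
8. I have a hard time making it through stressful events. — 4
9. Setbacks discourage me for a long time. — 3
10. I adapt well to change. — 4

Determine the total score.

25

Items 4, 7, 8, 9 describe the absence/opposite of resilience → reverse-score.
on a 1–4 scale, reversed = 5 − raw.
  item 1: 3
  item 2: 1
  item 3: 3
  item 4: 5 − 1 = 4
  item 5: 2
  item 6: 3
  item 7: 5 − 3 = 2
  item 8: 5 − 4 = 1
  item 9: 5 − 3 = 2
  item 10: 4
Total = 3 + 1 + 3 + 4 + 2 + 3 + 2 + 1 + 2 + 4 = 25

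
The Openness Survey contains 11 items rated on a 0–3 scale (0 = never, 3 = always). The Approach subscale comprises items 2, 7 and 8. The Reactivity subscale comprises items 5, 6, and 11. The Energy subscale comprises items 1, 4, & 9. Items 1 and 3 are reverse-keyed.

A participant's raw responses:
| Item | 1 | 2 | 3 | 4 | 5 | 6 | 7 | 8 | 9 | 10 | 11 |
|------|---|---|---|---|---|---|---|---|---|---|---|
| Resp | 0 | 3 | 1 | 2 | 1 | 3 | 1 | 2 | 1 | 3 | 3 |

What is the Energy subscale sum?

Energy items: 1, 4, 9.
Of these, item 1 is reverse-keyed; on a 0–3 scale, reversed = 3 − raw.
  item 1: 3 − 0 = 3
  item 4: 2
  item 9: 1
Sum = 3 + 2 + 1 = 6

6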